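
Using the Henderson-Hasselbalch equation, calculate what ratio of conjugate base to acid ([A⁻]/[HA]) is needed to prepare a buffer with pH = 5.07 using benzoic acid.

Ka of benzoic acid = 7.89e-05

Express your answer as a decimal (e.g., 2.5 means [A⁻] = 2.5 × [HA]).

pKa = -log(7.89e-05) = 4.1029. pH = pKa + log([A⁻]/[HA]), so log([A⁻]/[HA]) = pH − pKa = 5.07 − 4.1029 = 0.9671. [A⁻]/[HA] = 10^(0.9671) = 9.27

[A⁻]/[HA] = 9.27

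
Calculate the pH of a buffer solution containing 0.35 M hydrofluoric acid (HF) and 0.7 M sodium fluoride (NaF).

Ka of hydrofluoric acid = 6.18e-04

pKa = -log(6.18e-04) = 3.21. pH = pKa + log([A⁻]/[HA]) = 3.21 + log(0.7/0.35)

pH = 3.51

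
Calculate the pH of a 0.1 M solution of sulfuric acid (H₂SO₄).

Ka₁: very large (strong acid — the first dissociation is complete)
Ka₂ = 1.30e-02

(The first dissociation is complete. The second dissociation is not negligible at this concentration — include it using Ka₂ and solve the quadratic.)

First dissociation is complete: [H⁺]₀ = [HSO₄⁻]₀ = C = 0.1 M. Second dissociation HSO₄⁻ ⇌ H⁺ + SO₄²⁻: let x = [SO₄²⁻]. Ka₂ = (C + x)·x / (C − x) = 1.30e-02 → x² + (C + Ka₂)·x − Ka₂·C = 0 → x² + 0.11300·x − 1.300e-03 = 0. x = (−0.11300 + √(0.11300² + 4 × 1.300e-03)) / 2 = 1.0524e-02 M. [H⁺] = C + x = 0.1 + 1.0524e-02 = 1.1052e-01 M. pH = -log(1.1052e-01) = 0.96.

pH = 0.96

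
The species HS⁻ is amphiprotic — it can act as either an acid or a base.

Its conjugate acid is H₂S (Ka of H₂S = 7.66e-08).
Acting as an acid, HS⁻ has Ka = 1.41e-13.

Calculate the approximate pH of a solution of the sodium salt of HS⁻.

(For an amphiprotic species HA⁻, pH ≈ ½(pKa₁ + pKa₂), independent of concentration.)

pKa₁ = -log(7.66e-08) = 7.12; pKa₂ = -log(1.41e-13) = 12.85. For an amphiprotic species, pH ≈ ½(pKa₁ + pKa₂) = ½(7.12 + 12.85) = 9.98.

pH = 9.98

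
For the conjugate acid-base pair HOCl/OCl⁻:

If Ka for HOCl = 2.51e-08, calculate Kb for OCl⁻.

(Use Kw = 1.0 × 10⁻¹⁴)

For a conjugate pair Ka × Kb = Kw, so Kb = Kw/Ka = 1.0 × 10⁻¹⁴ / 2.51e-08 = 3.98e-07.

K_b = 3.98e-07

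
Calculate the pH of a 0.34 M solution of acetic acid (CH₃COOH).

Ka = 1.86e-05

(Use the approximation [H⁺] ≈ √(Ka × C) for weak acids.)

[H⁺] = √(Ka × C) = √(1.86e-05 × 0.34) = 2.5148e-03. pH = -log(2.5148e-03)

pH = 2.60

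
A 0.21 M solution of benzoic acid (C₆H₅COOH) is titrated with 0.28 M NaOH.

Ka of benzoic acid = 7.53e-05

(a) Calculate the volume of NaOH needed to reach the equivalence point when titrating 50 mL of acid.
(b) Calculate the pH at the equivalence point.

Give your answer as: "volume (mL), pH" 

moles acid = 0.21 × 50/1000 = 0.0105 mol; V_base = moles/0.28 × 1000 = 37.5 mL. At equivalence only the conjugate base is present: [A⁻] = 0.0105/0.087 = 1.2000e-01 M. Kb = Kw/Ka = 1.33e-10; [OH⁻] = √(Kb × [A⁻]) = 3.9920e-06; pOH = 5.40; pH = 14 - pOH = 8.60.

V = 37.5 mL, pH = 8.60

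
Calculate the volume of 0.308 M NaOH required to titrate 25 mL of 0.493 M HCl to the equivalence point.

At equivalence: moles acid = moles base. moles HCl = 0.493 × 25/1000 = 0.01232 mol. V_base = moles / 0.308 × 1000 = 40.0 mL.

V_{base} = 40.0 mL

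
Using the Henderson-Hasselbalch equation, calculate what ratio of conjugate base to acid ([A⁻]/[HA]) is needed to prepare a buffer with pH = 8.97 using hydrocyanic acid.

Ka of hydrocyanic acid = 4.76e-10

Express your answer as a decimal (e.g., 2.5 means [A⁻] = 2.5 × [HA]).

pKa = -log(4.76e-10) = 9.3224. pH = pKa + log([A⁻]/[HA]), so log([A⁻]/[HA]) = pH − pKa = 8.97 − 9.3224 = -0.3524. [A⁻]/[HA] = 10^(-0.3524) = 0.444

[A⁻]/[HA] = 0.444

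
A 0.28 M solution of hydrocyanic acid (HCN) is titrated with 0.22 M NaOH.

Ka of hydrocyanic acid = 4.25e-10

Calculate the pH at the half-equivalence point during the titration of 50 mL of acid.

At half-equivalence [HA] = [A⁻], so Henderson-Hasselbalch gives pH = pKa = -log(4.25e-10) = 9.37.

pH = pKa = 9.37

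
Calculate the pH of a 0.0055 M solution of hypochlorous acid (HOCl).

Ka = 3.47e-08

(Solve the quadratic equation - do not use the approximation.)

x² + Ka×x - Ka×C = 0. Using quadratic formula: [H⁺] = 1.3798e-05

pH = 4.86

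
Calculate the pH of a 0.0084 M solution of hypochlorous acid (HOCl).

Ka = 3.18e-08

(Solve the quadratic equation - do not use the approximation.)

x² + Ka×x - Ka×C = 0. Using quadratic formula: [H⁺] = 1.6328e-05

pH = 4.79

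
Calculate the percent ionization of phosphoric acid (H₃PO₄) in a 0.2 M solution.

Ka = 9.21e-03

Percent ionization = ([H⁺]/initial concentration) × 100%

Using Ka equilibrium: x² + Ka×x - Ka×C = 0. Solving: [H⁺] = 3.8560e-02. Percent = (3.8560e-02/0.2) × 100

Percent ionization = 19.3%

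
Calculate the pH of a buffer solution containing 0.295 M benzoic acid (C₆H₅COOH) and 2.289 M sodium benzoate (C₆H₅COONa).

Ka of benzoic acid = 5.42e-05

pKa = -log(5.42e-05) = 4.27. pH = pKa + log([A⁻]/[HA]) = 4.27 + log(2.289/0.295)

pH = 5.16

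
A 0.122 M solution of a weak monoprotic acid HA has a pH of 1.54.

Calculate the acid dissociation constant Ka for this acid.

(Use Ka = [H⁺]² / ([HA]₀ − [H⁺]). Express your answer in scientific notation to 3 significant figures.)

[H⁺] = 10^(−pH) = 10^(−1.54) = 2.884e-02 M. For HA ⇌ H⁺ + A⁻, Ka = [H⁺][A⁻]/[HA] = [H⁺]² / ([HA]₀ − [H⁺]) = (2.884e-02)² / (0.122 − 2.884e-02) = 8.93e-03.

K_a = 8.93e-03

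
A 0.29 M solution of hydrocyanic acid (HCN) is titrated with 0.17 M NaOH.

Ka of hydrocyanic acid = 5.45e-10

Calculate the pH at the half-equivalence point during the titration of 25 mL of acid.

At half-equivalence [HA] = [A⁻], so Henderson-Hasselbalch gives pH = pKa = -log(5.45e-10) = 9.26.

pH = pKa = 9.26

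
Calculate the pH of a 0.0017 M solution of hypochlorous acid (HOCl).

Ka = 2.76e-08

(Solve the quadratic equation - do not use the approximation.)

x² + Ka×x - Ka×C = 0. Using quadratic formula: [H⁺] = 6.8360e-06

pH = 5.17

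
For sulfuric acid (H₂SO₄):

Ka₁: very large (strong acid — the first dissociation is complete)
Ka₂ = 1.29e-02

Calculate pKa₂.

pKa₂ = -log(Ka₂) = -log(1.29e-02) = 1.89.

pK_{a2} = 1.89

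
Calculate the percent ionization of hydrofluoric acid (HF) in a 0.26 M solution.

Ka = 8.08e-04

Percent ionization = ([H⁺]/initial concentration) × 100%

Using Ka equilibrium: x² + Ka×x - Ka×C = 0. Solving: [H⁺] = 1.4096e-02. Percent = (1.4096e-02/0.26) × 100

Percent ionization = 5.42%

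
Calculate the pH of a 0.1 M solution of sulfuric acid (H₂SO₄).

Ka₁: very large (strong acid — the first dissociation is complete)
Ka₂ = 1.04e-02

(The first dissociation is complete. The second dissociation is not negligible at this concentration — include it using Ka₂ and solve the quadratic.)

First dissociation is complete: [H⁺]₀ = [HSO₄⁻]₀ = C = 0.1 M. Second dissociation HSO₄⁻ ⇌ H⁺ + SO₄²⁻: let x = [SO₄²⁻]. Ka₂ = (C + x)·x / (C − x) = 1.04e-02 → x² + (C + Ka₂)·x − Ka₂·C = 0 → x² + 0.11040·x − 1.040e-03 = 0. x = (−0.11040 + √(0.11040² + 4 × 1.040e-03)) / 2 = 8.7300e-03 M. [H⁺] = C + x = 0.1 + 8.7300e-03 = 1.0873e-01 M. pH = -log(1.0873e-01) = 0.96.

pH = 0.96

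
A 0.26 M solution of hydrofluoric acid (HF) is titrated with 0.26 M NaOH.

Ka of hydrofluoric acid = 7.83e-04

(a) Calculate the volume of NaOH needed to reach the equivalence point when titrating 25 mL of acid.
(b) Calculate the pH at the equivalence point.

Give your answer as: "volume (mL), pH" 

moles acid = 0.26 × 25/1000 = 0.0065 mol; V_base = moles/0.26 × 1000 = 25.0 mL. At equivalence only the conjugate base is present: [A⁻] = 0.0065/0.050 = 1.3000e-01 M. Kb = Kw/Ka = 1.28e-11; [OH⁻] = √(Kb × [A⁻]) = 1.2885e-06; pOH = 5.89; pH = 14 - pOH = 8.11.

V = 25.0 mL, pH = 8.11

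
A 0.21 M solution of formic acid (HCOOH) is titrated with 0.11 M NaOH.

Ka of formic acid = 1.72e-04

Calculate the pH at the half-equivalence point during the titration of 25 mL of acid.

At half-equivalence [HA] = [A⁻], so Henderson-Hasselbalch gives pH = pKa = -log(1.72e-04) = 3.76.

pH = pKa = 3.76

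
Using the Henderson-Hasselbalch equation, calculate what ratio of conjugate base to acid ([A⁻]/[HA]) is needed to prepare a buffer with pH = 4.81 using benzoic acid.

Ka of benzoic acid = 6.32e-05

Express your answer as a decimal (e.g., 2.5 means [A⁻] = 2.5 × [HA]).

pKa = -log(6.32e-05) = 4.1993. pH = pKa + log([A⁻]/[HA]), so log([A⁻]/[HA]) = pH − pKa = 4.81 − 4.1993 = 0.6107. [A⁻]/[HA] = 10^(0.6107) = 4.08

[A⁻]/[HA] = 4.08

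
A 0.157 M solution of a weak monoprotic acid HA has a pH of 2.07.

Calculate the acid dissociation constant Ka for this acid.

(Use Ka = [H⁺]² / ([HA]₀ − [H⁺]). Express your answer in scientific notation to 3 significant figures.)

[H⁺] = 10^(−pH) = 10^(−2.07) = 8.511e-03 M. For HA ⇌ H⁺ + A⁻, Ka = [H⁺][A⁻]/[HA] = [H⁺]² / ([HA]₀ − [H⁺]) = (8.511e-03)² / (0.157 − 8.511e-03) = 4.88e-04.

K_a = 4.88e-04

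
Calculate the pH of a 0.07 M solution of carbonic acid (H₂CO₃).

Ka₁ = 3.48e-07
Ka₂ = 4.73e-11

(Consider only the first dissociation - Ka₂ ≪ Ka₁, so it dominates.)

First dissociation dominates. From Ka₁ = [H⁺][HA⁻]/[H₂A], x² + Ka₁·x − Ka₁·C = 0 with C = 0.07 M and Ka₁ = 3.48e-07. Solving: [H⁺] = (−Ka₁ + √(Ka₁² + 4·Ka₁·C)) / 2 = 1.5590e-04 M. pH = -log(1.5590e-04) = 3.81.

pH = 3.81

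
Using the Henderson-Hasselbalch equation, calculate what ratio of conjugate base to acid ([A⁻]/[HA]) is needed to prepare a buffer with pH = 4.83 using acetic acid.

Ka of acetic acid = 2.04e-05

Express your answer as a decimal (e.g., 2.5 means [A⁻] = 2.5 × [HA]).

pKa = -log(2.04e-05) = 4.6904. pH = pKa + log([A⁻]/[HA]), so log([A⁻]/[HA]) = pH − pKa = 4.83 − 4.6904 = 0.1396. [A⁻]/[HA] = 10^(0.1396) = 1.38

[A⁻]/[HA] = 1.38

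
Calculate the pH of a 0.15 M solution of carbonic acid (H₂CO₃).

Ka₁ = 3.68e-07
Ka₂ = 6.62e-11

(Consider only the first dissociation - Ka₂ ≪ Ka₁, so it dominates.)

First dissociation dominates. From Ka₁ = [H⁺][HA⁻]/[H₂A], x² + Ka₁·x − Ka₁·C = 0 with C = 0.15 M and Ka₁ = 3.68e-07. Solving: [H⁺] = (−Ka₁ + √(Ka₁² + 4·Ka₁·C)) / 2 = 2.3476e-04 M. pH = -log(2.3476e-04) = 3.63.

pH = 3.63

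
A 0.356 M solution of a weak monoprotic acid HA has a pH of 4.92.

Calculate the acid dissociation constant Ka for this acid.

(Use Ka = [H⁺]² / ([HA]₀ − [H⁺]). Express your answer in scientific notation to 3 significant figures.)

[H⁺] = 10^(−pH) = 10^(−4.92) = 1.202e-05 M. For HA ⇌ H⁺ + A⁻, Ka = [H⁺][A⁻]/[HA] = [H⁺]² / ([HA]₀ − [H⁺]) = (1.202e-05)² / (0.356 − 1.202e-05) = 4.06e-10.

K_a = 4.06e-10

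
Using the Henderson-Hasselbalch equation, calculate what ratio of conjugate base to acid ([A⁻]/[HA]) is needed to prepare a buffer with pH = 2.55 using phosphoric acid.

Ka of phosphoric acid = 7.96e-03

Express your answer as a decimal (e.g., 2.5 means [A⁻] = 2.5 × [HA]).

pKa = -log(7.96e-03) = 2.0991. pH = pKa + log([A⁻]/[HA]), so log([A⁻]/[HA]) = pH − pKa = 2.55 − 2.0991 = 0.4509. [A⁻]/[HA] = 10^(0.4509) = 2.82

[A⁻]/[HA] = 2.82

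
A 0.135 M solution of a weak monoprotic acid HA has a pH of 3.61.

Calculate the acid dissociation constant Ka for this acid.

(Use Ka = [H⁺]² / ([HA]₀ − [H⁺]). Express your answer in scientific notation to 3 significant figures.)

[H⁺] = 10^(−pH) = 10^(−3.61) = 2.455e-04 M. For HA ⇌ H⁺ + A⁻, Ka = [H⁺][A⁻]/[HA] = [H⁺]² / ([HA]₀ − [H⁺]) = (2.455e-04)² / (0.135 − 2.455e-04) = 4.47e-07.

K_a = 4.47e-07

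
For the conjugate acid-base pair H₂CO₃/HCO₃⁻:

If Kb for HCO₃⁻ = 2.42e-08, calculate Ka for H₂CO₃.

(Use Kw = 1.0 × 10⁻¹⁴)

For a conjugate pair Ka × Kb = Kw, so Ka = Kw/Kb = 1.0 × 10⁻¹⁴ / 2.42e-08 = 4.13e-07.

K_a = 4.13e-07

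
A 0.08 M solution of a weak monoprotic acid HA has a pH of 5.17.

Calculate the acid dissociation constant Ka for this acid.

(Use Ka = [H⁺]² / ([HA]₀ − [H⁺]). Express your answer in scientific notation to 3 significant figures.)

[H⁺] = 10^(−pH) = 10^(−5.17) = 6.761e-06 M. For HA ⇌ H⁺ + A⁻, Ka = [H⁺][A⁻]/[HA] = [H⁺]² / ([HA]₀ − [H⁺]) = (6.761e-06)² / (0.08 − 6.761e-06) = 5.71e-10.

K_a = 5.71e-10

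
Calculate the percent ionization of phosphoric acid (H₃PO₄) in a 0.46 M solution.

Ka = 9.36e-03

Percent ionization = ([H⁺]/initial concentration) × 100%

Using Ka equilibrium: x² + Ka×x - Ka×C = 0. Solving: [H⁺] = 6.1104e-02. Percent = (6.1104e-02/0.46) × 100

Percent ionization = 13.3%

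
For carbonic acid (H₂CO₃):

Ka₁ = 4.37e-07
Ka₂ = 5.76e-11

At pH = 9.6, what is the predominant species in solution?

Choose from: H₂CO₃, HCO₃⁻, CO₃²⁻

pKa₁ = 6.36, pKa₂ = 10.24. For a polyprotic acid the predominant species crosses at each pKa: below pKa_n the protonated form dominates, above it the deprotonated form does. At pH = 9.6, the predominant species is HCO₃⁻.

HCO₃⁻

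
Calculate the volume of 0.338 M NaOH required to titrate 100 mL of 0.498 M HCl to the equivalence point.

At equivalence: moles acid = moles base. moles HCl = 0.498 × 100/1000 = 0.0498 mol. V_base = moles / 0.338 × 1000 = 147.3 mL.

V_{base} = 147.3 mL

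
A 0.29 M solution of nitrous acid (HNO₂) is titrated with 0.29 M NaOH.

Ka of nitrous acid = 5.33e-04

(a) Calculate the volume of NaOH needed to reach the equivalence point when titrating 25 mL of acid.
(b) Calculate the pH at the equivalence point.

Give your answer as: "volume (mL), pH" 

moles acid = 0.29 × 25/1000 = 0.00725 mol; V_base = moles/0.29 × 1000 = 25.0 mL. At equivalence only the conjugate base is present: [A⁻] = 0.00725/0.050 = 1.4500e-01 M. Kb = Kw/Ka = 1.88e-11; [OH⁻] = √(Kb × [A⁻]) = 1.6494e-06; pOH = 5.78; pH = 14 - pOH = 8.22.

V = 25.0 mL, pH = 8.22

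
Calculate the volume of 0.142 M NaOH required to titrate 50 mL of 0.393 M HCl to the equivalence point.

At equivalence: moles acid = moles base. moles HCl = 0.393 × 50/1000 = 0.01965 mol. V_base = moles / 0.142 × 1000 = 138.4 mL.

V_{base} = 138.4 mL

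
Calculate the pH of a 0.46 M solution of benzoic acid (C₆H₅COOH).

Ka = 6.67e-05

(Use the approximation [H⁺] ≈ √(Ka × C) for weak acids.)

[H⁺] = √(Ka × C) = √(6.67e-05 × 0.46) = 5.5391e-03. pH = -log(5.5391e-03)

pH = 2.26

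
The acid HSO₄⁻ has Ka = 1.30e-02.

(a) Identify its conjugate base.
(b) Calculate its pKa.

(a) The conjugate base is formed by removing one H⁺ from HSO₄⁻, giving SO₄²⁻. (b) pKa = -log(Ka) = -log(1.30e-02) = 1.89.

Conjugate base: SO₄²⁻; pK_a = 1.89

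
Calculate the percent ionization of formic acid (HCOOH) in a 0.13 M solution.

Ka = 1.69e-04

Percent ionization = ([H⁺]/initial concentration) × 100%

Using Ka equilibrium: x² + Ka×x - Ka×C = 0. Solving: [H⁺] = 4.6035e-03. Percent = (4.6035e-03/0.13) × 100

Percent ionization = 3.54%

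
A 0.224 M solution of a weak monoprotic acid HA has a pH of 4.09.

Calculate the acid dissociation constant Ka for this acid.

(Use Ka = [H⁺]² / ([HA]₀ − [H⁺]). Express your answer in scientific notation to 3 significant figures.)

[H⁺] = 10^(−pH) = 10^(−4.09) = 8.128e-05 M. For HA ⇌ H⁺ + A⁻, Ka = [H⁺][A⁻]/[HA] = [H⁺]² / ([HA]₀ − [H⁺]) = (8.128e-05)² / (0.224 − 8.128e-05) = 2.95e-08.

K_a = 2.95e-08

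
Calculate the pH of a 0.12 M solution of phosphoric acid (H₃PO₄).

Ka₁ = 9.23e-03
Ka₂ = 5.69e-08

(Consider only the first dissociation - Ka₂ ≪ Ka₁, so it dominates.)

First dissociation dominates. From Ka₁ = [H⁺][HA⁻]/[H₂A], x² + Ka₁·x − Ka₁·C = 0 with C = 0.12 M and Ka₁ = 9.23e-03. Solving: [H⁺] = (−Ka₁ + √(Ka₁² + 4·Ka₁·C)) / 2 = 2.8984e-02 M. pH = -log(2.8984e-02) = 1.54.

pH = 1.54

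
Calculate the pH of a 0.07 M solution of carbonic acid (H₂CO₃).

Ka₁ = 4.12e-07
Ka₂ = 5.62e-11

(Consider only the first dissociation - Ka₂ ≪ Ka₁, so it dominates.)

First dissociation dominates. From Ka₁ = [H⁺][HA⁻]/[H₂A], x² + Ka₁·x − Ka₁·C = 0 with C = 0.07 M and Ka₁ = 4.12e-07. Solving: [H⁺] = (−Ka₁ + √(Ka₁² + 4·Ka₁·C)) / 2 = 1.6962e-04 M. pH = -log(1.6962e-04) = 3.77.

pH = 3.77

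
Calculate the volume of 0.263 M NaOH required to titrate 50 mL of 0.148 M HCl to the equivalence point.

At equivalence: moles acid = moles base. moles HCl = 0.148 × 50/1000 = 0.0074 mol. V_base = moles / 0.263 × 1000 = 28.1 mL.

V_{base} = 28.1 mL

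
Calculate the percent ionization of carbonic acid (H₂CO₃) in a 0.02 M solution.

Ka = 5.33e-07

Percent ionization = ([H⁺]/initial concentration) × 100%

Using Ka equilibrium: x² + Ka×x - Ka×C = 0. Solving: [H⁺] = 1.0298e-04. Percent = (1.0298e-04/0.02) × 100

Percent ionization = 0.515%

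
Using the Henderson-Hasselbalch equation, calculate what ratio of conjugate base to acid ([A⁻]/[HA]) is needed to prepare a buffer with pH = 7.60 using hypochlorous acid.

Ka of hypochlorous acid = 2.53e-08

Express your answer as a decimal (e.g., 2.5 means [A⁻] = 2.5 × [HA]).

pKa = -log(2.53e-08) = 7.5969. pH = pKa + log([A⁻]/[HA]), so log([A⁻]/[HA]) = pH − pKa = 7.60 − 7.5969 = 0.0031. [A⁻]/[HA] = 10^(0.0031) = 1.01

[A⁻]/[HA] = 1.01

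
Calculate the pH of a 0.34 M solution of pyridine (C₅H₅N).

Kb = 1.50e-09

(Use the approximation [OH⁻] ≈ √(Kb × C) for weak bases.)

[OH⁻] = √(Kb × C) = √(1.50e-09 × 0.34) = 2.2583e-05. pOH = 4.65, pH = 14 - pOH

pH = 9.35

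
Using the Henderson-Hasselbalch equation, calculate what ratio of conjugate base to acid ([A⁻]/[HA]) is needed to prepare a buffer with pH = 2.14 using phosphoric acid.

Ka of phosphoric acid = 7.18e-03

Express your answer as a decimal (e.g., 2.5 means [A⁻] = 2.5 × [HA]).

pKa = -log(7.18e-03) = 2.1439. pH = pKa + log([A⁻]/[HA]), so log([A⁻]/[HA]) = pH − pKa = 2.14 − 2.1439 = -0.0039. [A⁻]/[HA] = 10^(-0.0039) = 0.991

[A⁻]/[HA] = 0.991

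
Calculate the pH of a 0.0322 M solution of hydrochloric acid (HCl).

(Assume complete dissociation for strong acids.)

[H⁺] = 0.0322 M for strong acid. pH = -log[H⁺] = -log(0.0322)

pH = 1.49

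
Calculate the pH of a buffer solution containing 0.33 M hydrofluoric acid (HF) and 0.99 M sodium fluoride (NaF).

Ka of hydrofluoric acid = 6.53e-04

pKa = -log(6.53e-04) = 3.19. pH = pKa + log([A⁻]/[HA]) = 3.19 + log(0.99/0.33)

pH = 3.66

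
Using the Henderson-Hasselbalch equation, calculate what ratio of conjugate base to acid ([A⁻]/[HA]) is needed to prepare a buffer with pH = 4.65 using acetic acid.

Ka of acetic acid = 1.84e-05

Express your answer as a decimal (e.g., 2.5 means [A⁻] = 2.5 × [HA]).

pKa = -log(1.84e-05) = 4.7352. pH = pKa + log([A⁻]/[HA]), so log([A⁻]/[HA]) = pH − pKa = 4.65 − 4.7352 = -0.0852. [A⁻]/[HA] = 10^(-0.0852) = 0.822

[A⁻]/[HA] = 0.822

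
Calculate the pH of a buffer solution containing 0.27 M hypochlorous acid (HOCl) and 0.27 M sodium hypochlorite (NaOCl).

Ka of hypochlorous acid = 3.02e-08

pKa = -log(3.02e-08) = 7.52. pH = pKa + log([A⁻]/[HA]) = 7.52 + log(0.27/0.27)

pH = 7.52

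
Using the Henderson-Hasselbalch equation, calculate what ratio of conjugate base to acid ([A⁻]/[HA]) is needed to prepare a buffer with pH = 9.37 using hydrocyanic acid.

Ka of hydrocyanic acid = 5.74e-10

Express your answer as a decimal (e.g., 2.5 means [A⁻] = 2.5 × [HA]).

pKa = -log(5.74e-10) = 9.2411. pH = pKa + log([A⁻]/[HA]), so log([A⁻]/[HA]) = pH − pKa = 9.37 − 9.2411 = 0.1289. [A⁻]/[HA] = 10^(0.1289) = 1.35

[A⁻]/[HA] = 1.35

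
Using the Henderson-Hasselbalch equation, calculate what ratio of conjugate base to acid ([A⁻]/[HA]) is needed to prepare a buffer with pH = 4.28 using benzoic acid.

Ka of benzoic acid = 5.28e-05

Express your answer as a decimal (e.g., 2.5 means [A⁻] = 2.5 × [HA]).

pKa = -log(5.28e-05) = 4.2774. pH = pKa + log([A⁻]/[HA]), so log([A⁻]/[HA]) = pH − pKa = 4.28 − 4.2774 = 0.0026. [A⁻]/[HA] = 10^(0.0026) = 1.01

[A⁻]/[HA] = 1.01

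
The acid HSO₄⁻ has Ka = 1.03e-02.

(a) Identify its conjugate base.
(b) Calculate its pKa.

(a) The conjugate base is formed by removing one H⁺ from HSO₄⁻, giving SO₄²⁻. (b) pKa = -log(Ka) = -log(1.03e-02) = 1.99.

Conjugate base: SO₄²⁻; pK_a = 1.99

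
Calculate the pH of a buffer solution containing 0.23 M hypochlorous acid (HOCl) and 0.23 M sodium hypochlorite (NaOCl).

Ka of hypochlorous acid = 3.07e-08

pKa = -log(3.07e-08) = 7.51. pH = pKa + log([A⁻]/[HA]) = 7.51 + log(0.23/0.23)

pH = 7.51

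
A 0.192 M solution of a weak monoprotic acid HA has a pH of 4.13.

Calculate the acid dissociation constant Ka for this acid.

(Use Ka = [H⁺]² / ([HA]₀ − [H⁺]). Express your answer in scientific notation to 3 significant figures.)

[H⁺] = 10^(−pH) = 10^(−4.13) = 7.413e-05 M. For HA ⇌ H⁺ + A⁻, Ka = [H⁺][A⁻]/[HA] = [H⁺]² / ([HA]₀ − [H⁺]) = (7.413e-05)² / (0.192 − 7.413e-05) = 2.86e-08.

K_a = 2.86e-08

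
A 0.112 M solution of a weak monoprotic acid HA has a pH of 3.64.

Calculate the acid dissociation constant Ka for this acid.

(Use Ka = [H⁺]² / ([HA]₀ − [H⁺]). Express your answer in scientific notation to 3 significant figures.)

[H⁺] = 10^(−pH) = 10^(−3.64) = 2.291e-04 M. For HA ⇌ H⁺ + A⁻, Ka = [H⁺][A⁻]/[HA] = [H⁺]² / ([HA]₀ − [H⁺]) = (2.291e-04)² / (0.112 − 2.291e-04) = 4.70e-07.

K_a = 4.70e-07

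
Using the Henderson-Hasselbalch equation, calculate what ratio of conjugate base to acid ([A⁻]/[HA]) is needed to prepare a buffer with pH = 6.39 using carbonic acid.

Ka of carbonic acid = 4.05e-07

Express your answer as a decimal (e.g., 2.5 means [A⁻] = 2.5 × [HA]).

pKa = -log(4.05e-07) = 6.3925. pH = pKa + log([A⁻]/[HA]), so log([A⁻]/[HA]) = pH − pKa = 6.39 − 6.3925 = -0.0025. [A⁻]/[HA] = 10^(-0.0025) = 0.994

[A⁻]/[HA] = 0.994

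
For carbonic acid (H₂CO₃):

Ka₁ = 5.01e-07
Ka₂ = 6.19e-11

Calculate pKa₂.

pKa₂ = -log(Ka₂) = -log(6.19e-11) = 10.21.

pK_{a2} = 10.21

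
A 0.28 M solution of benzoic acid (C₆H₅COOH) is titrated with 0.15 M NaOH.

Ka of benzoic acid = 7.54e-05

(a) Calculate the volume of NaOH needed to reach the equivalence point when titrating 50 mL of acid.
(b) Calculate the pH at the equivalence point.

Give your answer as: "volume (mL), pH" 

moles acid = 0.28 × 50/1000 = 0.014 mol; V_base = moles/0.15 × 1000 = 93.3 mL. At equivalence only the conjugate base is present: [A⁻] = 0.014/0.143 = 9.7674e-02 M. Kb = Kw/Ka = 1.33e-10; [OH⁻] = √(Kb × [A⁻]) = 3.5992e-06; pOH = 5.44; pH = 14 - pOH = 8.56.

V = 93.3 mL, pH = 8.56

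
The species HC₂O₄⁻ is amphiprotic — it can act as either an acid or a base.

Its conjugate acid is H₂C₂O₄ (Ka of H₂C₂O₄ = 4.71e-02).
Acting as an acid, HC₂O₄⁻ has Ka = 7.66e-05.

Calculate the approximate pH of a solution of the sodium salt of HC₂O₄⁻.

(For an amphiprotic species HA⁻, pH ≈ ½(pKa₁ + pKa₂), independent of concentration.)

pKa₁ = -log(4.71e-02) = 1.33; pKa₂ = -log(7.66e-05) = 4.12. For an amphiprotic species, pH ≈ ½(pKa₁ + pKa₂) = ½(1.33 + 4.12) = 2.72.

pH = 2.72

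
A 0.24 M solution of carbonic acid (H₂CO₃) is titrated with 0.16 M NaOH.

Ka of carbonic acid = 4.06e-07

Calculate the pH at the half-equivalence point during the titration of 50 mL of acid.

At half-equivalence [HA] = [A⁻], so Henderson-Hasselbalch gives pH = pKa = -log(4.06e-07) = 6.39.

pH = pKa = 6.39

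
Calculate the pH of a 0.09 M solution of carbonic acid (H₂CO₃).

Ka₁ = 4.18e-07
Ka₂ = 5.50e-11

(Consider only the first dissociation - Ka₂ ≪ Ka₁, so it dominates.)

First dissociation dominates. From Ka₁ = [H⁺][HA⁻]/[H₂A], x² + Ka₁·x − Ka₁·C = 0 with C = 0.09 M and Ka₁ = 4.18e-07. Solving: [H⁺] = (−Ka₁ + √(Ka₁² + 4·Ka₁·C)) / 2 = 1.9375e-04 M. pH = -log(1.9375e-04) = 3.71.

pH = 3.71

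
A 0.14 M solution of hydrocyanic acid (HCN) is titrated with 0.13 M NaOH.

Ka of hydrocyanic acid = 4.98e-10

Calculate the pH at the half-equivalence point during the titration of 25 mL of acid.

At half-equivalence [HA] = [A⁻], so Henderson-Hasselbalch gives pH = pKa = -log(4.98e-10) = 9.30.

pH = pKa = 9.30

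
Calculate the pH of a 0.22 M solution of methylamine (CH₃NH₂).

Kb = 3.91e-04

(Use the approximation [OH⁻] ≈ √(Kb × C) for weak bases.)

[OH⁻] = √(Kb × C) = √(3.91e-04 × 0.22) = 9.2747e-03. pOH = 2.03, pH = 14 - pOH

pH = 11.97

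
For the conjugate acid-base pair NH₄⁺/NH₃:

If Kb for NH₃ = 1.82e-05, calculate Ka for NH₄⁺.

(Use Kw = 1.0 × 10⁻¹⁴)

For a conjugate pair Ka × Kb = Kw, so Ka = Kw/Kb = 1.0 × 10⁻¹⁴ / 1.82e-05 = 5.49e-10.

K_a = 5.49e-10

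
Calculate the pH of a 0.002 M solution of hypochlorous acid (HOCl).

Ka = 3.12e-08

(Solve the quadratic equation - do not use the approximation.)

x² + Ka×x - Ka×C = 0. Using quadratic formula: [H⁺] = 7.8838e-06

pH = 5.10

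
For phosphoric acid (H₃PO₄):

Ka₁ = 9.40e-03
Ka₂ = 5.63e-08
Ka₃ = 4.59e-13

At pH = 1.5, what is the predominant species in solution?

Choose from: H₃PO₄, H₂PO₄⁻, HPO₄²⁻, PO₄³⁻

pKa₁ = 2.03, pKa₂ = 7.25, pKa₃ = 12.34. For a polyprotic acid the predominant species crosses at each pKa: below pKa_n the protonated form dominates, above it the deprotonated form does. At pH = 1.5, the predominant species is H₃PO₄.

H₃PO₄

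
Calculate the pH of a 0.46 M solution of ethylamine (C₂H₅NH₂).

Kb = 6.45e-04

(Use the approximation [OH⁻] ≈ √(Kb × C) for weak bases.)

[OH⁻] = √(Kb × C) = √(6.45e-04 × 0.46) = 1.7225e-02. pOH = 1.76, pH = 14 - pOH

pH = 12.24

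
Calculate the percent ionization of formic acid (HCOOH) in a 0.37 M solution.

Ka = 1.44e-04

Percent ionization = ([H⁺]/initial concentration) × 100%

Using Ka equilibrium: x² + Ka×x - Ka×C = 0. Solving: [H⁺] = 7.2277e-03. Percent = (7.2277e-03/0.37) × 100

Percent ionization = 1.95%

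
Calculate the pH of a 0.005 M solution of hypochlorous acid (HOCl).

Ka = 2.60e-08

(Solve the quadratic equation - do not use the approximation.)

x² + Ka×x - Ka×C = 0. Using quadratic formula: [H⁺] = 1.1389e-05

pH = 4.94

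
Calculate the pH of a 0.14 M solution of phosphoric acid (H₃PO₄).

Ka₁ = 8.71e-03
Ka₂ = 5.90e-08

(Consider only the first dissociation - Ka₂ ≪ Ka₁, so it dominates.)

First dissociation dominates. From Ka₁ = [H⁺][HA⁻]/[H₂A], x² + Ka₁·x − Ka₁·C = 0 with C = 0.14 M and Ka₁ = 8.71e-03. Solving: [H⁺] = (−Ka₁ + √(Ka₁² + 4·Ka₁·C)) / 2 = 3.0835e-02 M. pH = -log(3.0835e-02) = 1.51.

pH = 1.51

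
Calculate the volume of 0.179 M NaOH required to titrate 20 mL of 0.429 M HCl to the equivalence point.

At equivalence: moles acid = moles base. moles HCl = 0.429 × 20/1000 = 0.00858 mol. V_base = moles / 0.179 × 1000 = 47.9 mL.

V_{base} = 47.9 mL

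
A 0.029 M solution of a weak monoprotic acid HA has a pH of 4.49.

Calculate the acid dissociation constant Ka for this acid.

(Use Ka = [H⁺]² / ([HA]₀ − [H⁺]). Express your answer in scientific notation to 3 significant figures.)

[H⁺] = 10^(−pH) = 10^(−4.49) = 3.236e-05 M. For HA ⇌ H⁺ + A⁻, Ka = [H⁺][A⁻]/[HA] = [H⁺]² / ([HA]₀ − [H⁺]) = (3.236e-05)² / (0.029 − 3.236e-05) = 3.61e-08.

K_a = 3.61e-08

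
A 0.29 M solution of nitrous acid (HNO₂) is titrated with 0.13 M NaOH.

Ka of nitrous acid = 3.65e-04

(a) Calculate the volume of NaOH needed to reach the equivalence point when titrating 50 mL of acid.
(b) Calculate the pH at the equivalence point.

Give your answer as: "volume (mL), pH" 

moles acid = 0.29 × 50/1000 = 0.0145 mol; V_base = moles/0.13 × 1000 = 111.5 mL. At equivalence only the conjugate base is present: [A⁻] = 0.0145/0.162 = 8.9762e-02 M. Kb = Kw/Ka = 2.74e-11; [OH⁻] = √(Kb × [A⁻]) = 1.5682e-06; pOH = 5.80; pH = 14 - pOH = 8.20.

V = 111.5 mL, pH = 8.20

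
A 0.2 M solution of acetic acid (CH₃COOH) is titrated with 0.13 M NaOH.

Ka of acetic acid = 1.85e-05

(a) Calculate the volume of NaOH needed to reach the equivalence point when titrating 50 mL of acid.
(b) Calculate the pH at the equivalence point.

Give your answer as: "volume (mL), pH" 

moles acid = 0.2 × 50/1000 = 0.01 mol; V_base = moles/0.13 × 1000 = 76.9 mL. At equivalence only the conjugate base is present: [A⁻] = 0.01/0.127 = 7.8788e-02 M. Kb = Kw/Ka = 5.41e-10; [OH⁻] = √(Kb × [A⁻]) = 6.5260e-06; pOH = 5.19; pH = 14 - pOH = 8.81.

V = 76.9 mL, pH = 8.81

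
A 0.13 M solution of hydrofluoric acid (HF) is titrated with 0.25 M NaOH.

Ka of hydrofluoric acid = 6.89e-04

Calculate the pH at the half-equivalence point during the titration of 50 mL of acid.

At half-equivalence [HA] = [A⁻], so Henderson-Hasselbalch gives pH = pKa = -log(6.89e-04) = 3.16.

pH = pKa = 3.16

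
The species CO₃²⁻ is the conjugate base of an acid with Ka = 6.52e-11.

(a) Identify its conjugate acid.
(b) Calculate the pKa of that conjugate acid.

(a) The conjugate acid is formed by adding one H⁺ to CO₃²⁻, giving HCO₃⁻. (b) pKa = -log(Ka) = -log(6.52e-11) = 10.19.

Conjugate acid: HCO₃⁻; pK_a = 10.19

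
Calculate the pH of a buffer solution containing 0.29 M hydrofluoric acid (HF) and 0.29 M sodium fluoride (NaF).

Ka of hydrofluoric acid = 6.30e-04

pKa = -log(6.30e-04) = 3.20. pH = pKa + log([A⁻]/[HA]) = 3.20 + log(0.29/0.29)

pH = 3.20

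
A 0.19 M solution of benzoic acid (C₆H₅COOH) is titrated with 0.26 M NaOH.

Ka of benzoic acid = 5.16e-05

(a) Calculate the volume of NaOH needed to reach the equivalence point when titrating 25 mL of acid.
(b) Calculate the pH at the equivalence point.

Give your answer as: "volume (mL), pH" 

moles acid = 0.19 × 25/1000 = 0.00475 mol; V_base = moles/0.26 × 1000 = 18.3 mL. At equivalence only the conjugate base is present: [A⁻] = 0.00475/0.043 = 1.0978e-01 M. Kb = Kw/Ka = 1.94e-10; [OH⁻] = √(Kb × [A⁻]) = 4.6125e-06; pOH = 5.34; pH = 14 - pOH = 8.66.

V = 18.3 mL, pH = 8.66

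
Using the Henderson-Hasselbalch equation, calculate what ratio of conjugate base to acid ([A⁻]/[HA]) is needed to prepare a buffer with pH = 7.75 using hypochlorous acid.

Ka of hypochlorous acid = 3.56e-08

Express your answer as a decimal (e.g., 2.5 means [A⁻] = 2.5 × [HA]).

pKa = -log(3.56e-08) = 7.4486. pH = pKa + log([A⁻]/[HA]), so log([A⁻]/[HA]) = pH − pKa = 7.75 − 7.4486 = 0.3014. [A⁻]/[HA] = 10^(0.3014) = 2.00

[A⁻]/[HA] = 2.00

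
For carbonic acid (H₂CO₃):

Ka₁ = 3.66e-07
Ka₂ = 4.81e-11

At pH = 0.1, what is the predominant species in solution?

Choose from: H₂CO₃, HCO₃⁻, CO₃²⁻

pKa₁ = 6.44, pKa₂ = 10.32. For a polyprotic acid the predominant species crosses at each pKa: below pKa_n the protonated form dominates, above it the deprotonated form does. At pH = 0.1, the predominant species is H₂CO₃.

H₂CO₃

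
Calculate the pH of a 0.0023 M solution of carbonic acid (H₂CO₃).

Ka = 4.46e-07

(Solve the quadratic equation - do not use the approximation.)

x² + Ka×x - Ka×C = 0. Using quadratic formula: [H⁺] = 3.1806e-05

pH = 4.50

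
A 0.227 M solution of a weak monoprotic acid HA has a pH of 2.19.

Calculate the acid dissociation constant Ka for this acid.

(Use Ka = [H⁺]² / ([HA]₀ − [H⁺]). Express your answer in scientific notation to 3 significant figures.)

[H⁺] = 10^(−pH) = 10^(−2.19) = 6.457e-03 M. For HA ⇌ H⁺ + A⁻, Ka = [H⁺][A⁻]/[HA] = [H⁺]² / ([HA]₀ − [H⁺]) = (6.457e-03)² / (0.227 − 6.457e-03) = 1.89e-04.

K_a = 1.89e-04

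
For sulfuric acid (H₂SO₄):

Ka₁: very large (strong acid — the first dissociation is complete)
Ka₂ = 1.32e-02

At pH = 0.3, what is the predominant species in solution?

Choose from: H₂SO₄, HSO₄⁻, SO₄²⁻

The first dissociation is complete, so H₂SO₄ itself is never the predominant species in water; pKa₂ = -log(1.32e-02) = 1.88. For a polyprotic acid the predominant species crosses at each pKa: below pKa_n the protonated form dominates, above it the deprotonated form does. At pH = 0.3, the predominant species is HSO₄⁻.

HSO₄⁻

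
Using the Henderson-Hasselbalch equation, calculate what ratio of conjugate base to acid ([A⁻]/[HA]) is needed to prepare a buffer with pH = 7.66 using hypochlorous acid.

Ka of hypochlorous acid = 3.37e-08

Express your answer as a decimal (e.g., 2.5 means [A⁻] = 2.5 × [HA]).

pKa = -log(3.37e-08) = 7.4724. pH = pKa + log([A⁻]/[HA]), so log([A⁻]/[HA]) = pH − pKa = 7.66 − 7.4724 = 0.1876. [A⁻]/[HA] = 10^(0.1876) = 1.54

[A⁻]/[HA] = 1.54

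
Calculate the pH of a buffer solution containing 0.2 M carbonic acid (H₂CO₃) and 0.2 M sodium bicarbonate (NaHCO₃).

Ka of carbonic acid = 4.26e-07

pKa = -log(4.26e-07) = 6.37. pH = pKa + log([A⁻]/[HA]) = 6.37 + log(0.2/0.2)

pH = 6.37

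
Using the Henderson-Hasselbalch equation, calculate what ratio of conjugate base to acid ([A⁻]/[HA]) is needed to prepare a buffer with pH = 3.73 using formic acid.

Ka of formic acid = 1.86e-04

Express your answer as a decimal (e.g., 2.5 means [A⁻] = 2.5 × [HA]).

pKa = -log(1.86e-04) = 3.7305. pH = pKa + log([A⁻]/[HA]), so log([A⁻]/[HA]) = pH − pKa = 3.73 − 3.7305 = -0.0005. [A⁻]/[HA] = 10^(-0.0005) = 0.999

[A⁻]/[HA] = 0.999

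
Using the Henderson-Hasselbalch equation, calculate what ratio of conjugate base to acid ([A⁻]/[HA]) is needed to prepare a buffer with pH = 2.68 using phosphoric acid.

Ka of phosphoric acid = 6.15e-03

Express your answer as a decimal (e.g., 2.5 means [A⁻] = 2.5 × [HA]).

pKa = -log(6.15e-03) = 2.2111. pH = pKa + log([A⁻]/[HA]), so log([A⁻]/[HA]) = pH − pKa = 2.68 − 2.2111 = 0.4689. [A⁻]/[HA] = 10^(0.4689) = 2.94

[A⁻]/[HA] = 2.94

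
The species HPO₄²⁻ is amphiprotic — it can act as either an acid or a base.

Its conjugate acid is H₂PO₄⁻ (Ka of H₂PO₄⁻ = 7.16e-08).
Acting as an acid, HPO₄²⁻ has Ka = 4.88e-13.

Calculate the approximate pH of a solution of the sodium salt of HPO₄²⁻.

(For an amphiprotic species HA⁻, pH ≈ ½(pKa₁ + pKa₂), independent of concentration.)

pKa₁ = -log(7.16e-08) = 7.15; pKa₂ = -log(4.88e-13) = 12.31. For an amphiprotic species, pH ≈ ½(pKa₁ + pKa₂) = ½(7.15 + 12.31) = 9.73.

pH = 9.73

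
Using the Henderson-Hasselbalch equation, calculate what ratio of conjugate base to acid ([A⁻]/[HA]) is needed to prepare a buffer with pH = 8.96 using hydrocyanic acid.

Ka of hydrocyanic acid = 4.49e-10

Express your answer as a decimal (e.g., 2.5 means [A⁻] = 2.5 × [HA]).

pKa = -log(4.49e-10) = 9.3478. pH = pKa + log([A⁻]/[HA]), so log([A⁻]/[HA]) = pH − pKa = 8.96 − 9.3478 = -0.3878. [A⁻]/[HA] = 10^(-0.3878) = 0.409

[A⁻]/[HA] = 0.409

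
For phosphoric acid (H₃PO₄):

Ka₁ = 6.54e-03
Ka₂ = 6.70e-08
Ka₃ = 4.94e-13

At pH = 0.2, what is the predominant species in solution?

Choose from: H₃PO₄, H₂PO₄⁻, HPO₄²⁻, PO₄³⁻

pKa₁ = 2.18, pKa₂ = 7.17, pKa₃ = 12.31. For a polyprotic acid the predominant species crosses at each pKa: below pKa_n the protonated form dominates, above it the deprotonated form does. At pH = 0.2, the predominant species is H₃PO₄.

H₃PO₄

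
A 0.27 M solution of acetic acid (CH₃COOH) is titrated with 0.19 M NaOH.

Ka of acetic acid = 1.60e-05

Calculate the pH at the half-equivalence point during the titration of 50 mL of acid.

At half-equivalence [HA] = [A⁻], so Henderson-Hasselbalch gives pH = pKa = -log(1.60e-05) = 4.80.

pH = pKa = 4.80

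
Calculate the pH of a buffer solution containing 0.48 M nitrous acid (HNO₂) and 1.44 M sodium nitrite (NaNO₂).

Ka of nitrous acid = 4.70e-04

pKa = -log(4.70e-04) = 3.33. pH = pKa + log([A⁻]/[HA]) = 3.33 + log(1.44/0.48)

pH = 3.81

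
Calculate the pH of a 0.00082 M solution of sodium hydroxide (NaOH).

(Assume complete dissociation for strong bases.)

[OH⁻] = 0.00082 M for strong base. pOH = -log[OH⁻] = 3.09, pH = 14 - pOH

pH = 10.91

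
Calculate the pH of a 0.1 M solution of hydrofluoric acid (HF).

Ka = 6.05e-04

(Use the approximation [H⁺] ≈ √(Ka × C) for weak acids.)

[H⁺] = √(Ka × C) = √(6.05e-04 × 0.1) = 7.7782e-03. pH = -log(7.7782e-03)

pH = 2.11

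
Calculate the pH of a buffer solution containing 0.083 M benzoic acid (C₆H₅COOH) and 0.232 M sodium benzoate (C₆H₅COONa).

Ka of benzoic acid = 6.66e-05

pKa = -log(6.66e-05) = 4.18. pH = pKa + log([A⁻]/[HA]) = 4.18 + log(0.232/0.083)

pH = 4.62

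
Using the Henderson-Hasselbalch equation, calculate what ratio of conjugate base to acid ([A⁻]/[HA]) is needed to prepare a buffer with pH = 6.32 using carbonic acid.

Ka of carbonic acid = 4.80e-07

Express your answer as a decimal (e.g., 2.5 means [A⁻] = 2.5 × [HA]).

pKa = -log(4.80e-07) = 6.3188. pH = pKa + log([A⁻]/[HA]), so log([A⁻]/[HA]) = pH − pKa = 6.32 − 6.3188 = 0.0012. [A⁻]/[HA] = 10^(0.0012) = 1.00

[A⁻]/[HA] = 1.00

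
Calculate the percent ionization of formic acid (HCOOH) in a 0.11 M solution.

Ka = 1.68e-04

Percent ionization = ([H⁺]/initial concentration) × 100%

Using Ka equilibrium: x² + Ka×x - Ka×C = 0. Solving: [H⁺] = 4.2157e-03. Percent = (4.2157e-03/0.11) × 100

Percent ionization = 3.83%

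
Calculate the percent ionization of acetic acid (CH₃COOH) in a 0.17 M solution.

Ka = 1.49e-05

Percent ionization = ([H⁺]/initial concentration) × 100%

Using Ka equilibrium: x² + Ka×x - Ka×C = 0. Solving: [H⁺] = 1.5841e-03. Percent = (1.5841e-03/0.17) × 100

Percent ionization = 0.932%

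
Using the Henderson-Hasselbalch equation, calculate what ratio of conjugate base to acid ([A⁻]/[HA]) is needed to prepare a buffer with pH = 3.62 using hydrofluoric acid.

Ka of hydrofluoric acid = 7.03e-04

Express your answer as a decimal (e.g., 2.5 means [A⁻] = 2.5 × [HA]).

pKa = -log(7.03e-04) = 3.1530. pH = pKa + log([A⁻]/[HA]), so log([A⁻]/[HA]) = pH − pKa = 3.62 − 3.1530 = 0.4670. [A⁻]/[HA] = 10^(0.4670) = 2.93

[A⁻]/[HA] = 2.93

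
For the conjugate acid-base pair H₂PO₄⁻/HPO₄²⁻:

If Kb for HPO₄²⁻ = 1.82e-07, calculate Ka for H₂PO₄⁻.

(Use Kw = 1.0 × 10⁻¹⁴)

For a conjugate pair Ka × Kb = Kw, so Ka = Kw/Kb = 1.0 × 10⁻¹⁴ / 1.82e-07 = 5.49e-08.

K_a = 5.49e-08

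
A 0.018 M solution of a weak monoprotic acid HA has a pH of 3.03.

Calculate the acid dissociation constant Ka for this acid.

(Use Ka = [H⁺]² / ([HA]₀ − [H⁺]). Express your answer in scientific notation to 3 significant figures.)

[H⁺] = 10^(−pH) = 10^(−3.03) = 9.333e-04 M. For HA ⇌ H⁺ + A⁻, Ka = [H⁺][A⁻]/[HA] = [H⁺]² / ([HA]₀ − [H⁺]) = (9.333e-04)² / (0.018 − 9.333e-04) = 5.10e-05.

K_a = 5.10e-05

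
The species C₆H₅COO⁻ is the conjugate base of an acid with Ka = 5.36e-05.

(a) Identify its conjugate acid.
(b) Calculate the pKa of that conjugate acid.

(a) The conjugate acid is formed by adding one H⁺ to C₆H₅COO⁻, giving C₆H₅COOH. (b) pKa = -log(Ka) = -log(5.36e-05) = 4.27.

Conjugate acid: C₆H₅COOH; pK_a = 4.27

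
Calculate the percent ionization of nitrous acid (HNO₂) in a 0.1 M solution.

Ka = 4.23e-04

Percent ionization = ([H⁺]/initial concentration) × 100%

Using Ka equilibrium: x² + Ka×x - Ka×C = 0. Solving: [H⁺] = 6.2958e-03. Percent = (6.2958e-03/0.1) × 100

Percent ionization = 6.3%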